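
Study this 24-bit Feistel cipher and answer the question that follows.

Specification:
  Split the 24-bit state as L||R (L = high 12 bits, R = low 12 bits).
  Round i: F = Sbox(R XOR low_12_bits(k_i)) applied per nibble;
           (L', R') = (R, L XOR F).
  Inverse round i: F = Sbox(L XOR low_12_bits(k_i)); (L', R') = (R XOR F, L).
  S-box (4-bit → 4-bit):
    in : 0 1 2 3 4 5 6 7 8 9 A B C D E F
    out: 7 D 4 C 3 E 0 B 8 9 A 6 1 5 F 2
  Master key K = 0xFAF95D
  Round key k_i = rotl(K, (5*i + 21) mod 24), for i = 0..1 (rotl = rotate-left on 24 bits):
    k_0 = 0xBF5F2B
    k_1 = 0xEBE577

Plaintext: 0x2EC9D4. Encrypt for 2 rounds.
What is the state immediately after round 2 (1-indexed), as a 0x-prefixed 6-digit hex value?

0x2CE2BD

s_0 = plaintext = 0x2EC9D4
s_1 = Round(s_0, k_0) = 0x9D42CE
s_2 = Round(s_1, k_1) = 0x2CE2BD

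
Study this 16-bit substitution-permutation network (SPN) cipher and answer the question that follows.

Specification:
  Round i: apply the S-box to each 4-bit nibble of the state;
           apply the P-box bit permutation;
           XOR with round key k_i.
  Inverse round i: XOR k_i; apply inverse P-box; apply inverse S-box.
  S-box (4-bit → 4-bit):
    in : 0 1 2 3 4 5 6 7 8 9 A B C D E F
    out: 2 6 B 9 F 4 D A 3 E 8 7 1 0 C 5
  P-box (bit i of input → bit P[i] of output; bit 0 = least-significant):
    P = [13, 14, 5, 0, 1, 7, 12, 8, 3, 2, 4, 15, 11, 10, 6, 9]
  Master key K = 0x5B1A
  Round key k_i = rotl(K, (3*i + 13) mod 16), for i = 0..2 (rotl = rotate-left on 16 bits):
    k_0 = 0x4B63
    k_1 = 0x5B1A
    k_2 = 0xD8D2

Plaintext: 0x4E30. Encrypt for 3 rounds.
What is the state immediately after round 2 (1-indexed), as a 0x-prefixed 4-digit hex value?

0x9624

s_0 = plaintext = 0x4E30
s_1 = Round(s_0, k_0) = 0x8431
s_2 = Round(s_1, k_1) = 0x9624
s_3 = Round(s_2, k_2) = 0x3F29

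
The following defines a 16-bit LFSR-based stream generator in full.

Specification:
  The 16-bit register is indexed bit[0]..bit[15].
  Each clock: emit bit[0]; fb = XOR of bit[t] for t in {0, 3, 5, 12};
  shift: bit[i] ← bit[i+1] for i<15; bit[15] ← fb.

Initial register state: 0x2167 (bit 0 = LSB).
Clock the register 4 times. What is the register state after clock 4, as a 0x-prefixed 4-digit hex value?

0x2216

reg_0 = 0x2167
clock 1: out=1, reg = 0x10B3
clock 2: out=1, reg = 0x8859
clock 3: out=1, reg = 0x442C
clock 4: out=0, reg = 0x2216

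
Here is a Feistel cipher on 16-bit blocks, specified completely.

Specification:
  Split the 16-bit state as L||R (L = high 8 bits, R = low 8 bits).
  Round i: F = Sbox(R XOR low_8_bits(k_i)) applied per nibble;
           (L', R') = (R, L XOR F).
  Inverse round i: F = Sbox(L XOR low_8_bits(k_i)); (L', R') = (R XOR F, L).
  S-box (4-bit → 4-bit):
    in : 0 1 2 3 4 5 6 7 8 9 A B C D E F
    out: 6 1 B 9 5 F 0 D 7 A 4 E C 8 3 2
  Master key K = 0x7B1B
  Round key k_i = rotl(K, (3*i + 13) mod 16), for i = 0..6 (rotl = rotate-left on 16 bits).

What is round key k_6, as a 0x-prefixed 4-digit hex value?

K = 0x7B1B
k_0 = rotl(K, (3*0+13) mod 16) = rotl(K, 13) = 0x6F63
k_1 = rotl(K, (3*1+13) mod 16) = rotl(K, 0) = 0x7B1B
k_2 = rotl(K, (3*2+13) mod 16) = rotl(K, 3) = 0xD8DB
k_3 = rotl(K, (3*3+13) mod 16) = rotl(K, 6) = 0xC6DE
k_4 = rotl(K, (3*4+13) mod 16) = rotl(K, 9) = 0x36F6
k_5 = rotl(K, (3*5+13) mod 16) = rotl(K, 12) = 0xB7B1
k_6 = rotl(K, (3*6+13) mod 16) = rotl(K, 15) = 0xBD8D

0xBD8D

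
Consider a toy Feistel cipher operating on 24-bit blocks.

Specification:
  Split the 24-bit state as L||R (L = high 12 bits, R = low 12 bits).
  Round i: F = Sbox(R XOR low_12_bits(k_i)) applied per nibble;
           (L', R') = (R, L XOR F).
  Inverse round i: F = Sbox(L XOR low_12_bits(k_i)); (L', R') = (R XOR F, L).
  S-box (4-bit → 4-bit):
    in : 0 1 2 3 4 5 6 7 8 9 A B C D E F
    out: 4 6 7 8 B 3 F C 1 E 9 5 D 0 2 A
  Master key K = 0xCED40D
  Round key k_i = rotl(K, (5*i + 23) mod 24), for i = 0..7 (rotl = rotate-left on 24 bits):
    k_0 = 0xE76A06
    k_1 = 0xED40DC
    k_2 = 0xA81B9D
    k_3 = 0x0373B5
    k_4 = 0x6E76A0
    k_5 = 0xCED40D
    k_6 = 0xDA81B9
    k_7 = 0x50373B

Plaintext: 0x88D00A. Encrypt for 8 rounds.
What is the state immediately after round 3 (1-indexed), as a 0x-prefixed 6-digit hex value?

s_0 = plaintext = 0x88D00A
s_1 = Round(s_0, k_0) = 0x00A1C0
s_2 = Round(s_1, k_1) = 0x1C0667
s_3 = Round(s_2, k_2) = 0x667169
s_4 = Round(s_3, k_3) = 0x16916A
s_5 = Round(s_4, k_4) = 0x16ADB0
s_6 = Round(s_5, k_5) = 0xDB0F3A
s_7 = Round(s_6, k_6) = 0xF3AFA8
s_8 = Round(s_7, k_7) = 0xFA8ED2

0x667169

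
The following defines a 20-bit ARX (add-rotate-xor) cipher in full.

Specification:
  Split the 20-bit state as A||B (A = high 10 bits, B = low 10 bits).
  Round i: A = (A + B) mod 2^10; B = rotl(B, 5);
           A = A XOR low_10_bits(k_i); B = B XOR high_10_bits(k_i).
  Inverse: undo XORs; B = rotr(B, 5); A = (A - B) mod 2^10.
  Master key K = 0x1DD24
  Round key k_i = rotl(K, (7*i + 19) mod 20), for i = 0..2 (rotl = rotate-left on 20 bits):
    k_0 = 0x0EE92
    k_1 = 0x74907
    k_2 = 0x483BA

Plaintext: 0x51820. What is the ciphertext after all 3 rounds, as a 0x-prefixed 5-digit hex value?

s_0 = plaintext = 0x51820
s_1 = Round(s_0, k_0) = 0xFD03A
s_2 = Round(s_1, k_1) = 0x4A693
s_3 = Round(s_2, k_2) = 0x01B54

0x01B54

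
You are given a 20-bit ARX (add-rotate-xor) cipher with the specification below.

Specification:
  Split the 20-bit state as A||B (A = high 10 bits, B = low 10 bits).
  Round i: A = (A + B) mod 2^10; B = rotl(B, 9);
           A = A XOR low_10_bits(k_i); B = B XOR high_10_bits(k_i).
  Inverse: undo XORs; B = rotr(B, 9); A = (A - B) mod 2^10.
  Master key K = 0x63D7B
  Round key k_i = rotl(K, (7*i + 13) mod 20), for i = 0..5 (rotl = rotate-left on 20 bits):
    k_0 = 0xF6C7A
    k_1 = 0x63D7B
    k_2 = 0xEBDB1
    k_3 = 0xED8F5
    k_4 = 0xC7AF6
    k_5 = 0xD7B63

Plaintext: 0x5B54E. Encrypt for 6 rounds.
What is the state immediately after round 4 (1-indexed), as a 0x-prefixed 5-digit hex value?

0x2216D

s_0 = plaintext = 0x5B54E
s_1 = Round(s_0, k_0) = 0xB077C
s_2 = Round(s_1, k_1) = 0xD1831
s_3 = Round(s_2, k_2) = 0xB19B7
s_4 = Round(s_3, k_3) = 0x2216D
s_5 = Round(s_4, k_4) = 0xC0DA8
s_6 = Round(s_5, k_5) = 0xF238A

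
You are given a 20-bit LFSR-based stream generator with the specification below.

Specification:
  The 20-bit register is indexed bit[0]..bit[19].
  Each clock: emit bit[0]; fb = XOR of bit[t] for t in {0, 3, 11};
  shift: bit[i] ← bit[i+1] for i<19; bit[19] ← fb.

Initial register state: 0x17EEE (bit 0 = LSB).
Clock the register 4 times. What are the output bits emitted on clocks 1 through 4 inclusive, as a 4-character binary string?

reg_0 = 0x17EEE
clock 1: out=0, reg = 0x0BF77
clock 2: out=1, reg = 0x05FBB
clock 3: out=1, reg = 0x82FDD
clock 4: out=1, reg = 0xC17EE

0111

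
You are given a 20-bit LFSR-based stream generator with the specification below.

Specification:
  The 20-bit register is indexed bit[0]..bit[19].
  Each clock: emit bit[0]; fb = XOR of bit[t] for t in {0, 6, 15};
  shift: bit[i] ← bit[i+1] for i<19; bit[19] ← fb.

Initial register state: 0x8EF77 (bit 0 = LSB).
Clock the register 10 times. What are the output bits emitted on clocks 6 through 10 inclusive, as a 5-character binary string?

11011

reg_0 = 0x8EF77
clock 1: out=1, reg = 0xC77BB
clock 2: out=1, reg = 0xE3BDD
clock 3: out=1, reg = 0x71DEE
clock 4: out=0, reg = 0xB8EF7
clock 5: out=1, reg = 0xDC77B
clock 6: out=1, reg = 0xEE3BD
clock 7: out=1, reg = 0x771DE
clock 8: out=0, reg = 0xBB8EF
clock 9: out=1, reg = 0xDDC77
clock 10: out=1, reg = 0xEEE3B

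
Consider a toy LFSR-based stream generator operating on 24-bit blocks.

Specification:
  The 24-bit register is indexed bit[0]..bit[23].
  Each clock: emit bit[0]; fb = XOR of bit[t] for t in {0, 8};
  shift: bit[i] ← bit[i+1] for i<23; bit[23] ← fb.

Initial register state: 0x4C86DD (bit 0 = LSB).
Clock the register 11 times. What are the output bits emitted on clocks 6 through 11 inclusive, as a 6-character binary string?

011011

reg_0 = 0x4C86DD
clock 1: out=1, reg = 0xA6436E
clock 2: out=0, reg = 0xD321B7
clock 3: out=1, reg = 0x6990DB
clock 4: out=1, reg = 0xB4C86D
clock 5: out=1, reg = 0xDA6436
clock 6: out=0, reg = 0x6D321B
clock 7: out=1, reg = 0xB6990D
clock 8: out=1, reg = 0x5B4C86
clock 9: out=0, reg = 0x2DA643
clock 10: out=1, reg = 0x96D321
clock 11: out=1, reg = 0x4B6990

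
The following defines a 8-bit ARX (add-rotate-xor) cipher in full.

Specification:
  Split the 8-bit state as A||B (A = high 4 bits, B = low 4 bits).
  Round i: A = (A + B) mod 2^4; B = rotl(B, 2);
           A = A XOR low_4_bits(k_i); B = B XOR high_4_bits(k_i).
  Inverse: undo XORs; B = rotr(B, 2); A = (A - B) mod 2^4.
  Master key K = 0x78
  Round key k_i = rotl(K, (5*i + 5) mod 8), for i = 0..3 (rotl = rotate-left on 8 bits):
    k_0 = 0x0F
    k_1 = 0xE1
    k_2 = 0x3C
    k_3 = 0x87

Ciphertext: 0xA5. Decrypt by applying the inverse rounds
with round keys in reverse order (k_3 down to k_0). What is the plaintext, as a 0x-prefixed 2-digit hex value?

0x7F

s_0 = ciphertext = 0xA5
s_1 = InvRound(s_0, k_3) = 0x67
s_2 = InvRound(s_1, k_2) = 0x91
s_3 = InvRound(s_2, k_1) = 0x9F
s_4 = InvRound(s_3, k_0) = 0x7F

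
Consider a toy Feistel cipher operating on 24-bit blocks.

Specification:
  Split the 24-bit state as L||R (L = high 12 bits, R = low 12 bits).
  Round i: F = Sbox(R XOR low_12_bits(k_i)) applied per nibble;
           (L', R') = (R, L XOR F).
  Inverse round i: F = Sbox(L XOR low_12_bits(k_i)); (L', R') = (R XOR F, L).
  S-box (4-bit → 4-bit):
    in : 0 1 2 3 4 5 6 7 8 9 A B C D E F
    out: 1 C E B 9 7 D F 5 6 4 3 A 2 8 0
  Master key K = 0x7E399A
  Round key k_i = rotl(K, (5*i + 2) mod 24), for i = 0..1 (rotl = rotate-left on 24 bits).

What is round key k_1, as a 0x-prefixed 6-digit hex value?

0x1CCD3F

K = 0x7E399A
k_0 = rotl(K, (5*0+2) mod 24) = rotl(K, 2) = 0xF8E669
k_1 = rotl(K, (5*1+2) mod 24) = rotl(K, 7) = 0x1CCD3F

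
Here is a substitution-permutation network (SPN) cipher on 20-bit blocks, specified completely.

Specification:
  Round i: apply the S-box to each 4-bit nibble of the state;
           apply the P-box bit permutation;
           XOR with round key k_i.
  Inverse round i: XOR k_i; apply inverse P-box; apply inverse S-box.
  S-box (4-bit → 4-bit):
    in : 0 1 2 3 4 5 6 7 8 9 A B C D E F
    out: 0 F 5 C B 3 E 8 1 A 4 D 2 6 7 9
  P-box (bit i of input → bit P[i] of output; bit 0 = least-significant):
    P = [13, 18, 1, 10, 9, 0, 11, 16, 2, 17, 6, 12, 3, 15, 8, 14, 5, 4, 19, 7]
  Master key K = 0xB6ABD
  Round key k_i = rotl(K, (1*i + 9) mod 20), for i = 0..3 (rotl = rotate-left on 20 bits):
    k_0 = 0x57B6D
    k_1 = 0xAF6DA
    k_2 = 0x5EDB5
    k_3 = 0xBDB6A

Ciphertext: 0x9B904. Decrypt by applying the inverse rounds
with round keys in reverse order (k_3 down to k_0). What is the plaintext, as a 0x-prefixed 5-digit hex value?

0x17009

s_0 = ciphertext = 0x9B904
s_1 = InvRound(s_0, k_3) = 0x8FE82
s_2 = InvRound(s_1, k_2) = 0xEAF4D
s_3 = InvRound(s_2, k_1) = 0x93FDD
s_4 = InvRound(s_3, k_0) = 0x17009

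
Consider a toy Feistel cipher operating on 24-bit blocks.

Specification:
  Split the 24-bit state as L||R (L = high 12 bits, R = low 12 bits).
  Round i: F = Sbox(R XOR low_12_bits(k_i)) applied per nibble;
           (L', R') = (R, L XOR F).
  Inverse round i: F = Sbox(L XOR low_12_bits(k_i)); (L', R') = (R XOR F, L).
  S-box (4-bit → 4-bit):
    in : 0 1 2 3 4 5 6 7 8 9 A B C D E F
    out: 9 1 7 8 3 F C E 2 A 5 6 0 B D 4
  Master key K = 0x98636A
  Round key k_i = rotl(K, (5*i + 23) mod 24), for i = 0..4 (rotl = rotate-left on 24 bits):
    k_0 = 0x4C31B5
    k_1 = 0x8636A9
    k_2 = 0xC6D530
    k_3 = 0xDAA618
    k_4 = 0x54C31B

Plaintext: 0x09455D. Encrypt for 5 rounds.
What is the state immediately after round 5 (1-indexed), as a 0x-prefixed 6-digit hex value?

s_0 = plaintext = 0x09455D
s_1 = Round(s_0, k_0) = 0x55D346
s_2 = Round(s_1, k_1) = 0x346A89
s_3 = Round(s_2, k_2) = 0xA8972C
s_4 = Round(s_3, k_3) = 0x72CB0A
s_5 = Round(s_4, k_4) = 0xB0A53D

0xB0A53D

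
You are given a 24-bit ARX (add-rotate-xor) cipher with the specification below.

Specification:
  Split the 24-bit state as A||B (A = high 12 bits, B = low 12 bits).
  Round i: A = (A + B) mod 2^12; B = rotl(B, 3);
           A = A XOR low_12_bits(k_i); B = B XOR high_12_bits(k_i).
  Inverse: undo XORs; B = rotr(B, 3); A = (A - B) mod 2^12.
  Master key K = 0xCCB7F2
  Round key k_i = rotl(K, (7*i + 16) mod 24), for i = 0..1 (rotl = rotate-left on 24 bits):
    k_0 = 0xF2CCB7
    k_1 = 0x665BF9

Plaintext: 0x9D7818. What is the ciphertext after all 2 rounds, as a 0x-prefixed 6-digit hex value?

s_0 = plaintext = 0x9D7818
s_1 = Round(s_0, k_0) = 0xD58FE8
s_2 = Round(s_1, k_1) = 0x6B9922

0x6B9922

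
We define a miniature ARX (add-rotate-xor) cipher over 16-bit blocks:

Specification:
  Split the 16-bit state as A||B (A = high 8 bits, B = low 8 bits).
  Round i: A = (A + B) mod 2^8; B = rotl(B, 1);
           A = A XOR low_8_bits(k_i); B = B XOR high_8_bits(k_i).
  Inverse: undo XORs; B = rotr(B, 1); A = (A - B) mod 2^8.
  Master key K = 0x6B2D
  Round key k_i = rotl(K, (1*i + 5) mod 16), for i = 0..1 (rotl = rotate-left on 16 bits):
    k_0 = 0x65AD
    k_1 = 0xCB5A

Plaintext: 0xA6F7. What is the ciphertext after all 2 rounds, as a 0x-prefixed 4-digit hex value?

0xE0DE

s_0 = plaintext = 0xA6F7
s_1 = Round(s_0, k_0) = 0x308A
s_2 = Round(s_1, k_1) = 0xE0DE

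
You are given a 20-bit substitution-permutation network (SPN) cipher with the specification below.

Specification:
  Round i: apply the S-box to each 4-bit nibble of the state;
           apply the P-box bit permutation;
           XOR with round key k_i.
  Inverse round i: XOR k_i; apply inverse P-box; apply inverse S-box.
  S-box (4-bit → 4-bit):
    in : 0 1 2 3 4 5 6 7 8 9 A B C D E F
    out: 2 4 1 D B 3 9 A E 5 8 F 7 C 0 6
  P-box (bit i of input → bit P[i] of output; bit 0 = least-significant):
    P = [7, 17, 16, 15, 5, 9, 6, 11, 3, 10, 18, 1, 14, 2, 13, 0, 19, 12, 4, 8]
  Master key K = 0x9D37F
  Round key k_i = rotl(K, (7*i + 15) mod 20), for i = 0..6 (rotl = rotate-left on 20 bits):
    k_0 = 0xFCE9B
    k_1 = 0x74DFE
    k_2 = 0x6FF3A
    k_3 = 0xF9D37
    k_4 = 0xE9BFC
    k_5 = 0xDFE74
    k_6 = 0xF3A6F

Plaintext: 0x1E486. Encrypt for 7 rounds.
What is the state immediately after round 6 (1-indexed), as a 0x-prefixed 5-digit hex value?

s_0 = plaintext = 0x1E486
s_1 = Round(s_0, k_0) = 0xF4041
s_2 = Round(s_1, k_1) = 0x613CB
s_3 = Round(s_2, k_2) = 0x95CD0
s_4 = Round(s_3, k_3) = 0x1D16B
s_5 = Round(s_4, k_4) = 0x9334D
s_6 = Round(s_5, k_5) = 0x0144F
s_7 = Round(s_6, k_6) = 0xC0445

0x0144F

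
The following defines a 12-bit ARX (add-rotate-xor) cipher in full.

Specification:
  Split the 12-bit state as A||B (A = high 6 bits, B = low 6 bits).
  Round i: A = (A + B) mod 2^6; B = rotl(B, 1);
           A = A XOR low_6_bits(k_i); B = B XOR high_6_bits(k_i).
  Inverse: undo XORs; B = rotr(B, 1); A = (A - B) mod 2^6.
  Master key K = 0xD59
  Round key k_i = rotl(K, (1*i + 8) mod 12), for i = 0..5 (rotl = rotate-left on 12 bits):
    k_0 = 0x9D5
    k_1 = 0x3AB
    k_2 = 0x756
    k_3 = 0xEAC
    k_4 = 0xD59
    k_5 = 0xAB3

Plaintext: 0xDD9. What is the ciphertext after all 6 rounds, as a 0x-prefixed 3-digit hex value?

s_0 = plaintext = 0xDD9
s_1 = Round(s_0, k_0) = 0x155
s_2 = Round(s_1, k_1) = 0xC64
s_3 = Round(s_2, k_2) = 0x0D4
s_4 = Round(s_3, k_3) = 0xED2
s_5 = Round(s_4, k_4) = 0x511
s_6 = Round(s_5, k_5) = 0x588

0x588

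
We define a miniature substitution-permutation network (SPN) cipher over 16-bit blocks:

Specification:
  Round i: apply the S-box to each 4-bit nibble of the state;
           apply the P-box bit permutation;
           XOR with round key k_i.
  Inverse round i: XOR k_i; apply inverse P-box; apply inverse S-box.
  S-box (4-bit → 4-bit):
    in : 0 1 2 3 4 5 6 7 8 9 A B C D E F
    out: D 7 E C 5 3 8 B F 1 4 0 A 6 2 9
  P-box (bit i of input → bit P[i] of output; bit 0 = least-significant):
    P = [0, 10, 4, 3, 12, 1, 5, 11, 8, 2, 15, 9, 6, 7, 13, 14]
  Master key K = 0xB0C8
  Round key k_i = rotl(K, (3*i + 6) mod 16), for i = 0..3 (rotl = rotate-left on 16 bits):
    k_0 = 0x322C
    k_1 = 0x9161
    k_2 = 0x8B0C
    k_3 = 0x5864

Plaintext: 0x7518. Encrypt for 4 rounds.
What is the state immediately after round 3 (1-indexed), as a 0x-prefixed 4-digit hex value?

0x3983

s_0 = plaintext = 0x7518
s_1 = Round(s_0, k_0) = 0x67D3
s_2 = Round(s_1, k_1) = 0xD25F
s_3 = Round(s_2, k_2) = 0x3983
s_4 = Round(s_3, k_3) = 0x215E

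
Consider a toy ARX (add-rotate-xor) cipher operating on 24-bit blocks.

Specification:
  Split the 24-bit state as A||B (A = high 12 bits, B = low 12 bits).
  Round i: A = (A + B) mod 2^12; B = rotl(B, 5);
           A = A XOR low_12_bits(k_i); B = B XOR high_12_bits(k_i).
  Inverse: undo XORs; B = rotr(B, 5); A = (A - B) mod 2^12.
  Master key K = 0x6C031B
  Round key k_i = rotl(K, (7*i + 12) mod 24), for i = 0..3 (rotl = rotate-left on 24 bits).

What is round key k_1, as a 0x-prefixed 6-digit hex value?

0xDB6018

K = 0x6C031B
k_0 = rotl(K, (7*0+12) mod 24) = rotl(K, 12) = 0x31B6C0
k_1 = rotl(K, (7*1+12) mod 24) = rotl(K, 19) = 0xDB6018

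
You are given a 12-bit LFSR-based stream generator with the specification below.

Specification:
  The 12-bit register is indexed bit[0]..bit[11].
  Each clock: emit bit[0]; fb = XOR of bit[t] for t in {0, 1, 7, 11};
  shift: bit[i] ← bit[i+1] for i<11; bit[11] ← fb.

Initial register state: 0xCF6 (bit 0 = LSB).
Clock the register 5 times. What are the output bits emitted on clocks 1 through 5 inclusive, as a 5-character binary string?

reg_0 = 0xCF6
clock 1: out=0, reg = 0xE7B
clock 2: out=1, reg = 0xF3D
clock 3: out=1, reg = 0x79E
clock 4: out=0, reg = 0x3CF
clock 5: out=1, reg = 0x9E7

01101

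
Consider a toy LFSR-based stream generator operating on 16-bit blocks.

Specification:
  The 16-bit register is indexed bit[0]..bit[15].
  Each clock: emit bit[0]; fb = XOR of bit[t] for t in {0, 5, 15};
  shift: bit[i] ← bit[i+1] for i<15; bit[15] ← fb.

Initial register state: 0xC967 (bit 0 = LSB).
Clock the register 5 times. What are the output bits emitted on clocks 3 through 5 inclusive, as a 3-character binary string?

reg_0 = 0xC967
clock 1: out=1, reg = 0xE4B3
clock 2: out=1, reg = 0xF259
clock 3: out=1, reg = 0x792C
clock 4: out=0, reg = 0xBC96
clock 5: out=0, reg = 0xDE4B

100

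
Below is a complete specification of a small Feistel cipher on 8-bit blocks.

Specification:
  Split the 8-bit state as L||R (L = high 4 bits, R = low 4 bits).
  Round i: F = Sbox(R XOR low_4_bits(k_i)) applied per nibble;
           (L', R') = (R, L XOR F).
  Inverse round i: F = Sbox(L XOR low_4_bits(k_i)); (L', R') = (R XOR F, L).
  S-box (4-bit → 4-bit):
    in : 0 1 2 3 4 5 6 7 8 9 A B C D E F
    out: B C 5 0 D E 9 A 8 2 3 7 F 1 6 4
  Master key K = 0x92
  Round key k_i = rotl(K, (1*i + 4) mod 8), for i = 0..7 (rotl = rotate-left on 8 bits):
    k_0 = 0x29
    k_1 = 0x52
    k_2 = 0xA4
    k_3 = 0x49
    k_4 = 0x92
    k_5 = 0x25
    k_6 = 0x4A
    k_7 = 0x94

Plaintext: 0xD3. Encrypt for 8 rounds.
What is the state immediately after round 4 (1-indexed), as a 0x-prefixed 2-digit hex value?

0x68

s_0 = plaintext = 0xD3
s_1 = Round(s_0, k_0) = 0x3E
s_2 = Round(s_1, k_1) = 0xEC
s_3 = Round(s_2, k_2) = 0xC6
s_4 = Round(s_3, k_3) = 0x68
s_5 = Round(s_4, k_4) = 0x85
s_6 = Round(s_5, k_5) = 0x53
s_7 = Round(s_6, k_6) = 0x37
s_8 = Round(s_7, k_7) = 0x73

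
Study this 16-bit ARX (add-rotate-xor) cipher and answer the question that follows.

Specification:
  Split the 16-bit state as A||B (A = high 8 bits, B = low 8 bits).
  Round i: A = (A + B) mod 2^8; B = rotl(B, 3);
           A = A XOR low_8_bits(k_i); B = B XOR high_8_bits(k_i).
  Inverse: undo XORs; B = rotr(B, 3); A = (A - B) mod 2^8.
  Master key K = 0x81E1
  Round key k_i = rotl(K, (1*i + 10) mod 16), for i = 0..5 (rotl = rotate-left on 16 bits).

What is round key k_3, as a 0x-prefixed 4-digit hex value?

0x303C

K = 0x81E1
k_0 = rotl(K, (1*0+10) mod 16) = rotl(K, 10) = 0x8607
k_1 = rotl(K, (1*1+10) mod 16) = rotl(K, 11) = 0x0C0F
k_2 = rotl(K, (1*2+10) mod 16) = rotl(K, 12) = 0x181E
k_3 = rotl(K, (1*3+10) mod 16) = rotl(K, 13) = 0x303C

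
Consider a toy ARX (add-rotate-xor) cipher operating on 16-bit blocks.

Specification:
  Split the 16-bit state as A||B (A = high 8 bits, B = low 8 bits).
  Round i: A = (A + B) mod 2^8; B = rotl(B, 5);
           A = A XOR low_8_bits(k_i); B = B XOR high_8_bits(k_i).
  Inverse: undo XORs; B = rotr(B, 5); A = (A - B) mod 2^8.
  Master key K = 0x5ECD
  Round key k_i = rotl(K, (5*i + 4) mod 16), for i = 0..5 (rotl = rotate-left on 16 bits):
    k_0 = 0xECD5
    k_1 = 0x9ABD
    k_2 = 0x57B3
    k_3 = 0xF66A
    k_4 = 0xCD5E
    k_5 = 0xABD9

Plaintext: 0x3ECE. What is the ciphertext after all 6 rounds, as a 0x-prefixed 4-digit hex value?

0x65A1

s_0 = plaintext = 0x3ECE
s_1 = Round(s_0, k_0) = 0xD935
s_2 = Round(s_1, k_1) = 0xB33C
s_3 = Round(s_2, k_2) = 0x5CD0
s_4 = Round(s_3, k_3) = 0x46EC
s_5 = Round(s_4, k_4) = 0x6C50
s_6 = Round(s_5, k_5) = 0x65A1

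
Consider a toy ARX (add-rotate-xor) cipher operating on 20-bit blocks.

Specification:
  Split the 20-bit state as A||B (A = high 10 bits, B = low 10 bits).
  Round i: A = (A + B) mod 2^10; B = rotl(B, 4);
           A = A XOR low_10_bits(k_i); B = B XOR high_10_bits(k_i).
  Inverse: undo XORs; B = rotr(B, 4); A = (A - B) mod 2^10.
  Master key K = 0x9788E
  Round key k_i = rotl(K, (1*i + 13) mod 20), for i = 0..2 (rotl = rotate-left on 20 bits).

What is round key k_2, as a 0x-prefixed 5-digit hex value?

0x74BC4

K = 0x9788E
k_0 = rotl(K, (1*0+13) mod 20) = rotl(K, 13) = 0x1D2F1
k_1 = rotl(K, (1*1+13) mod 20) = rotl(K, 14) = 0x3A5E2
k_2 = rotl(K, (1*2+13) mod 20) = rotl(K, 15) = 0x74BC4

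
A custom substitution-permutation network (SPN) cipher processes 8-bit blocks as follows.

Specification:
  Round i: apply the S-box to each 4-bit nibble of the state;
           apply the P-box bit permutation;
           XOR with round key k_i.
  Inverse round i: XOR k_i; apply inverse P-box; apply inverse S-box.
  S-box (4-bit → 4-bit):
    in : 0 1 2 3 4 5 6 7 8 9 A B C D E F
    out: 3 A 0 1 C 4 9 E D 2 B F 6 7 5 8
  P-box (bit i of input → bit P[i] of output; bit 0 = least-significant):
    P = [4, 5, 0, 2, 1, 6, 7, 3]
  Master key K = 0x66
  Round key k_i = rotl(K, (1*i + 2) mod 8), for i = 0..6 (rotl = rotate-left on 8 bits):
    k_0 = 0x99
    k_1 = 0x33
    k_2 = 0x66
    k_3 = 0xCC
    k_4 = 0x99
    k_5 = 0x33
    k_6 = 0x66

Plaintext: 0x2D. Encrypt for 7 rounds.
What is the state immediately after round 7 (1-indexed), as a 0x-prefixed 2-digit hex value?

0xFC

s_0 = plaintext = 0x2D
s_1 = Round(s_0, k_0) = 0xA8
s_2 = Round(s_1, k_1) = 0x6C
s_3 = Round(s_2, k_2) = 0x4D
s_4 = Round(s_3, k_3) = 0x75
s_5 = Round(s_4, k_4) = 0x50
s_6 = Round(s_5, k_5) = 0x83
s_7 = Round(s_6, k_6) = 0xFC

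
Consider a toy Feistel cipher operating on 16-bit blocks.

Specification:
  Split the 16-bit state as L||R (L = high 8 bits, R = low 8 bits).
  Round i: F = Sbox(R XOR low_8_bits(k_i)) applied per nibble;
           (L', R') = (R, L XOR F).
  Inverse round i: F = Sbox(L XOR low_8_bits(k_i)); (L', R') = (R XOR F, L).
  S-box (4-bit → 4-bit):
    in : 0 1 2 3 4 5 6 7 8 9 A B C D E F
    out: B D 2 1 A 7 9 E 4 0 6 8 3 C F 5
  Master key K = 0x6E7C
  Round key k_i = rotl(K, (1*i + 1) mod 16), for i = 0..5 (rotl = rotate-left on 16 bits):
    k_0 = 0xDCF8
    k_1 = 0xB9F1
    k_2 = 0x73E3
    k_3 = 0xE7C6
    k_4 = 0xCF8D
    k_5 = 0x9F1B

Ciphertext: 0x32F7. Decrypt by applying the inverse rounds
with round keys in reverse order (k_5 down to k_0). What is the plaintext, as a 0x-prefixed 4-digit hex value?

s_0 = ciphertext = 0x32F7
s_1 = InvRound(s_0, k_5) = 0xD732
s_2 = InvRound(s_1, k_4) = 0x44D7
s_3 = InvRound(s_2, k_3) = 0x9544
s_4 = InvRound(s_3, k_2) = 0xAD95
s_5 = InvRound(s_4, k_1) = 0xE6AD
s_6 = InvRound(s_5, k_0) = 0x72E6

0x72E6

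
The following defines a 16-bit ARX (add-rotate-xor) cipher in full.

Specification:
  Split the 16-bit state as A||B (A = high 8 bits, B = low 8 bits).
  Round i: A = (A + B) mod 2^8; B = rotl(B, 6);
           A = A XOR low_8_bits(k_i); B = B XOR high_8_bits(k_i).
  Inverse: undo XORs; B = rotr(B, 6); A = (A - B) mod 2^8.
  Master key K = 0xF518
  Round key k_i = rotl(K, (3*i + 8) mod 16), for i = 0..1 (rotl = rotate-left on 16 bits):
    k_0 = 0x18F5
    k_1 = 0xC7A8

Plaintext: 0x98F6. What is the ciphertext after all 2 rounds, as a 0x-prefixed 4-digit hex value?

s_0 = plaintext = 0x98F6
s_1 = Round(s_0, k_0) = 0x7BA5
s_2 = Round(s_1, k_1) = 0x88AE

0x88AE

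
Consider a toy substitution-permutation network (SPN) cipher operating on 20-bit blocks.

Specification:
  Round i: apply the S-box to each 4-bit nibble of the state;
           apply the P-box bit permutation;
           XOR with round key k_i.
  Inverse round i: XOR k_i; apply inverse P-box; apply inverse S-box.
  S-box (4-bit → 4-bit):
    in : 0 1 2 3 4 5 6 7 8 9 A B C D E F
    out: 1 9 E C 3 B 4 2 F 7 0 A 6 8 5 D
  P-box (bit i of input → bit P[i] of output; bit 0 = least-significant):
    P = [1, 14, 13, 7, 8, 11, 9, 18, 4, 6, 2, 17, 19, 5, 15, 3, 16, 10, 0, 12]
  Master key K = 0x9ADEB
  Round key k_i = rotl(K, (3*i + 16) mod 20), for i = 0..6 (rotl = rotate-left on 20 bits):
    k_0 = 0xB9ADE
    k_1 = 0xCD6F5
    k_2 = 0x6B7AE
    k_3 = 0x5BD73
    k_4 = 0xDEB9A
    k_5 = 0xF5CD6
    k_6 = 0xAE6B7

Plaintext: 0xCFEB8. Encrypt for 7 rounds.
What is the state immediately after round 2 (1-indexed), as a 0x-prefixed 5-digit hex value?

s_0 = plaintext = 0xCFEB8
s_1 = Round(s_0, k_0) = 0x77641
s_2 = Round(s_1, k_1) = 0xCDB53
s_3 = Round(s_2, k_2) = 0x09A67
s_4 = Round(s_3, k_3) = 0xC7F53
s_5 = Round(s_4, k_4) = 0xBC62F
s_6 = Round(s_5, k_5) = 0xBE270
s_7 = Round(s_6, k_6) = 0x07AF1

0xCDB53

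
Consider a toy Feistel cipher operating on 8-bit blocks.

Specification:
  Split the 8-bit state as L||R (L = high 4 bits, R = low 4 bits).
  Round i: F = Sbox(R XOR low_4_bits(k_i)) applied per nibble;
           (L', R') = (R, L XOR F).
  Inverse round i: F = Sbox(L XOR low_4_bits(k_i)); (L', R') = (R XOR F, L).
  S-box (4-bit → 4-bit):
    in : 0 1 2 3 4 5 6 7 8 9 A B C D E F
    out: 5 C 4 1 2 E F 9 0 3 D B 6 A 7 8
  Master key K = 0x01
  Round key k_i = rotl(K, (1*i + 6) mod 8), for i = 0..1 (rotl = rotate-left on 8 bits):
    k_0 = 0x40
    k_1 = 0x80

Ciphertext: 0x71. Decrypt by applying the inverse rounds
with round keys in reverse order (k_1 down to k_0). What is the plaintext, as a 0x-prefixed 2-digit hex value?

s_0 = ciphertext = 0x71
s_1 = InvRound(s_0, k_1) = 0x87
s_2 = InvRound(s_1, k_0) = 0x78

0x78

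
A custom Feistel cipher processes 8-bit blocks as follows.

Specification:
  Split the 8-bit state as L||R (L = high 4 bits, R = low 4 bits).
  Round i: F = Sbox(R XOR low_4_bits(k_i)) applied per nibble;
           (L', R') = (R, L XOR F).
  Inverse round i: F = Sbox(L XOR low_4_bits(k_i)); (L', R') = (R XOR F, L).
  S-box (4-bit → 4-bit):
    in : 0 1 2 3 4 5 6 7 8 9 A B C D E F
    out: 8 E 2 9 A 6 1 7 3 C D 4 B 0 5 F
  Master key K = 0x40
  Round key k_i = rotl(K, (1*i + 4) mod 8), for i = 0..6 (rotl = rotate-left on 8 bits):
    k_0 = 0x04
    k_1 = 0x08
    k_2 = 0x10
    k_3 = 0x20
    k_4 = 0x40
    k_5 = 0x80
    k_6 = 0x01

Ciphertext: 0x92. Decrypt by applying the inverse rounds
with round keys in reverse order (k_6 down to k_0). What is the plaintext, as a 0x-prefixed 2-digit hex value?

s_0 = ciphertext = 0x92
s_1 = InvRound(s_0, k_6) = 0x19
s_2 = InvRound(s_1, k_5) = 0x71
s_3 = InvRound(s_2, k_4) = 0x67
s_4 = InvRound(s_3, k_3) = 0x66
s_5 = InvRound(s_4, k_2) = 0x76
s_6 = InvRound(s_5, k_1) = 0x97
s_7 = InvRound(s_6, k_0) = 0x79

0x79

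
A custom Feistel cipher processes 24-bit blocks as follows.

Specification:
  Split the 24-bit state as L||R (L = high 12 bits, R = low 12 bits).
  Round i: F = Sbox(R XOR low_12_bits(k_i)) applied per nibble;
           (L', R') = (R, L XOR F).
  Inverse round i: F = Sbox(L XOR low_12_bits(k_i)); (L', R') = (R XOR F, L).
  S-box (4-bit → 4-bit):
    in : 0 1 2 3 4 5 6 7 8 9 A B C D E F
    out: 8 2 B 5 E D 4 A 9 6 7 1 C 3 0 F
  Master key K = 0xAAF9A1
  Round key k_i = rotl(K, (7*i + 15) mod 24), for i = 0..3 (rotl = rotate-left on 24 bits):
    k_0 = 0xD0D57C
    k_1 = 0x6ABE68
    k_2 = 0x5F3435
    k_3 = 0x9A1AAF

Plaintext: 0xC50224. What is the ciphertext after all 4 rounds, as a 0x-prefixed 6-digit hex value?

0x9ACEA3

s_0 = plaintext = 0xC50224
s_1 = Round(s_0, k_0) = 0x224689
s_2 = Round(s_1, k_1) = 0x689B26
s_3 = Round(s_2, k_2) = 0xB269AC
s_4 = Round(s_3, k_3) = 0x9ACEA3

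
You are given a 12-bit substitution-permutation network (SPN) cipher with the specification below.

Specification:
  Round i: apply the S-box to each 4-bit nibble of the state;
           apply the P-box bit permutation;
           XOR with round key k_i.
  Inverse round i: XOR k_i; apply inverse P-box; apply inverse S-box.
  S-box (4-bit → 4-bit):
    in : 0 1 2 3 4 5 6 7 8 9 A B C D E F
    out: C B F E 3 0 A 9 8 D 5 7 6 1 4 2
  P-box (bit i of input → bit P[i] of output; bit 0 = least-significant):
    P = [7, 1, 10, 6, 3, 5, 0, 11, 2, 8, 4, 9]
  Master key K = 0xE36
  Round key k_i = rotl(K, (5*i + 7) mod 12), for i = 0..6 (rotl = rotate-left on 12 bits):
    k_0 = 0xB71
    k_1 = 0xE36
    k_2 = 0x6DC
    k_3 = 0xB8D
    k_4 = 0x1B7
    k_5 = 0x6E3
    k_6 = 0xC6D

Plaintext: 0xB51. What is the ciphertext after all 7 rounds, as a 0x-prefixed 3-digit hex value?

0xEFC

s_0 = plaintext = 0xB51
s_1 = Round(s_0, k_0) = 0xAA7
s_2 = Round(s_1, k_1) = 0xEEB
s_3 = Round(s_2, k_2) = 0x24F
s_4 = Round(s_3, k_3) = 0x8B3
s_5 = Round(s_4, k_4) = 0x7DC
s_6 = Round(s_5, k_5) = 0x0ED
s_7 = Round(s_6, k_6) = 0xEFC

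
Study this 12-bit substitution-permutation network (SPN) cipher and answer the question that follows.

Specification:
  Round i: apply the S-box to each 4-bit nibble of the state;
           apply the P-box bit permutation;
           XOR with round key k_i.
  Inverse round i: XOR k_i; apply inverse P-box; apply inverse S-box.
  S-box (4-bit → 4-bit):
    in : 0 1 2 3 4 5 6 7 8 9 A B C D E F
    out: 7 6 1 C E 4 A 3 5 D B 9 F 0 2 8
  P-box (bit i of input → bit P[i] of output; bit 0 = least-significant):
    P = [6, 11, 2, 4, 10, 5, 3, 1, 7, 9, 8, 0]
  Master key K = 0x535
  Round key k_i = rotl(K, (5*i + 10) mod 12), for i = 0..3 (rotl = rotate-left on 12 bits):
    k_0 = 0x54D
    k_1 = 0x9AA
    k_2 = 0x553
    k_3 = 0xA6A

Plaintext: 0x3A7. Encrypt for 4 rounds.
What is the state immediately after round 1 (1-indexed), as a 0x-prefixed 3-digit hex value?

s_0 = plaintext = 0x3A7
s_1 = Round(s_0, k_0) = 0x82E
s_2 = Round(s_1, k_1) = 0x42A
s_3 = Round(s_2, k_2) = 0xA02
s_4 = Round(s_3, k_3) = 0xC83

0x82E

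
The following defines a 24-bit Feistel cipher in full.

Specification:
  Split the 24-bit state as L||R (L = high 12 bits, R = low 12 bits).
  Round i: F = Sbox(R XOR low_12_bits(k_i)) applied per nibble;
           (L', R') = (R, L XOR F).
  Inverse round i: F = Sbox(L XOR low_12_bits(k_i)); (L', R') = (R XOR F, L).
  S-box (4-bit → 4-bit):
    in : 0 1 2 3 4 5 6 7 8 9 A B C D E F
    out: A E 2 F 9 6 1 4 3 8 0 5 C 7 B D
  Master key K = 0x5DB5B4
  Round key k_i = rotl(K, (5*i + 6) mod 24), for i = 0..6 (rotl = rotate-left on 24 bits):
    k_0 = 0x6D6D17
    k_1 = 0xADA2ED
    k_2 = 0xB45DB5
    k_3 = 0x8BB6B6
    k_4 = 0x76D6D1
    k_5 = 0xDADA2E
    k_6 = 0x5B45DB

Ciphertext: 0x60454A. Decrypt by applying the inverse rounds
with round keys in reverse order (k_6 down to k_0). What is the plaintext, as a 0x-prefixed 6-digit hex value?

0x76DD66

s_0 = ciphertext = 0x60454A
s_1 = InvRound(s_0, k_6) = 0xA37604
s_2 = InvRound(s_1, k_5) = 0xCECA37
s_3 = InvRound(s_2, k_4) = 0xAC0CEC
s_4 = InvRound(s_3, k_3) = 0x0ADAC0
s_5 = InvRound(s_4, k_2) = 0xD230AD
s_6 = InvRound(s_5, k_1) = 0xD66D23
s_7 = InvRound(s_6, k_0) = 0x76DD66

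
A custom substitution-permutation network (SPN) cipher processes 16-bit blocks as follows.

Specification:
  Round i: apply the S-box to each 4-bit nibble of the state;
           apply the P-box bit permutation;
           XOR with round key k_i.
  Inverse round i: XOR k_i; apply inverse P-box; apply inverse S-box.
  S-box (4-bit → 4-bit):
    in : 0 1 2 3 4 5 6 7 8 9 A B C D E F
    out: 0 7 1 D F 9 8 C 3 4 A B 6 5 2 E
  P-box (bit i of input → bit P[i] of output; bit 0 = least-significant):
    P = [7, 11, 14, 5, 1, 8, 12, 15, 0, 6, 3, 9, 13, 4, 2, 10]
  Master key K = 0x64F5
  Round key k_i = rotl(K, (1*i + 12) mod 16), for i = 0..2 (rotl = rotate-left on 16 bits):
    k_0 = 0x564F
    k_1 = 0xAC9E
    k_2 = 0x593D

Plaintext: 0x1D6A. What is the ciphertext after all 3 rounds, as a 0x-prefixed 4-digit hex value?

s_0 = plaintext = 0x1D6A
s_1 = Round(s_0, k_0) = 0xFE72
s_2 = Round(s_1, k_1) = 0x384A
s_3 = Round(s_2, k_2) = 0xE45A

0xE45A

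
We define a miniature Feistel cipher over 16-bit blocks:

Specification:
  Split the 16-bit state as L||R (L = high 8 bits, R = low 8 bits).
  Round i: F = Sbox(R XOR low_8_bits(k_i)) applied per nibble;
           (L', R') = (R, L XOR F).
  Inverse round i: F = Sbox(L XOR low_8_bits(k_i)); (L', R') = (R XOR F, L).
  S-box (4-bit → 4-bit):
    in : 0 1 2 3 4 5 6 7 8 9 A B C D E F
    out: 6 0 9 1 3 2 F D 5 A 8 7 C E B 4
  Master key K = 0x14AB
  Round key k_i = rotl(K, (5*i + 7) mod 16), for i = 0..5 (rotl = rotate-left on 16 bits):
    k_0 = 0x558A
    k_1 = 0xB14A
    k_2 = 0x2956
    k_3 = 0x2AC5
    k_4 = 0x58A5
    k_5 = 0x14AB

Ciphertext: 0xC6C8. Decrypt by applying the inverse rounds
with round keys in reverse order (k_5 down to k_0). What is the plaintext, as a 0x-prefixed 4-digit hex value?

0x7812

s_0 = ciphertext = 0xC6C8
s_1 = InvRound(s_0, k_5) = 0x36C6
s_2 = InvRound(s_1, k_4) = 0x6736
s_3 = InvRound(s_2, k_3) = 0xBF67
s_4 = InvRound(s_3, k_2) = 0xDDBF
s_5 = InvRound(s_4, k_1) = 0x12DD
s_6 = InvRound(s_5, k_0) = 0x7812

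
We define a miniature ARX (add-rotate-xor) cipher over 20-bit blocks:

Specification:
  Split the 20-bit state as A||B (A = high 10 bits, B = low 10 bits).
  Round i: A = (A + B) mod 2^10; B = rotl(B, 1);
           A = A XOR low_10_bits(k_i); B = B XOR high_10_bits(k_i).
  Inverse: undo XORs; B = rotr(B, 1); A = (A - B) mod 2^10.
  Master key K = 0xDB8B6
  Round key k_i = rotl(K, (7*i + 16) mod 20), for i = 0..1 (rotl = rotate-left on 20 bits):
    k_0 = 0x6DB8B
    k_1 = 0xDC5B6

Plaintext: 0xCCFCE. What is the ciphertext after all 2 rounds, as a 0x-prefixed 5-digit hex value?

0xC0F26

s_0 = plaintext = 0xCCFCE
s_1 = Round(s_0, k_0) = 0x22A2B
s_2 = Round(s_1, k_1) = 0xC0F26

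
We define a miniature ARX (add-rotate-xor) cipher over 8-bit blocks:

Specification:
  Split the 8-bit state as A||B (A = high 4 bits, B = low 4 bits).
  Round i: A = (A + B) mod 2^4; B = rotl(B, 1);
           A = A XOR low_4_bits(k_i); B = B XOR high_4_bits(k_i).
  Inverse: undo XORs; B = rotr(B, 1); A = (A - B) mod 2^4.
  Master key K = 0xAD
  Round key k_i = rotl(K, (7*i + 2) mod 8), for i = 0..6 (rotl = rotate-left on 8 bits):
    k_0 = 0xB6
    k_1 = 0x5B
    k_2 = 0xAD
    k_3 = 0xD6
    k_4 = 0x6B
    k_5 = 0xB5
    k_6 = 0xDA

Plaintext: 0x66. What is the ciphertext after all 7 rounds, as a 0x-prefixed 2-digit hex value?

0xD0

s_0 = plaintext = 0x66
s_1 = Round(s_0, k_0) = 0xA7
s_2 = Round(s_1, k_1) = 0xAB
s_3 = Round(s_2, k_2) = 0x8D
s_4 = Round(s_3, k_3) = 0x36
s_5 = Round(s_4, k_4) = 0x2A
s_6 = Round(s_5, k_5) = 0x9E
s_7 = Round(s_6, k_6) = 0xD0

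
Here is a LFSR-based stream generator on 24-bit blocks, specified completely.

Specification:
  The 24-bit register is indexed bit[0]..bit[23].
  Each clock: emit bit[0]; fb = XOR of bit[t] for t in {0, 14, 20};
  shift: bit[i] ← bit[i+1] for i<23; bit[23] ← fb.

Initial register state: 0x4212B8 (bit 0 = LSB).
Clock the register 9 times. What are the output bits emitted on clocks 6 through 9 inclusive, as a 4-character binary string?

reg_0 = 0x4212B8
clock 1: out=0, reg = 0x21095C
clock 2: out=0, reg = 0x1084AE
clock 3: out=0, reg = 0x884257
clock 4: out=1, reg = 0x44212B
clock 5: out=1, reg = 0xA21095
clock 6: out=1, reg = 0xD1084A
clock 7: out=0, reg = 0xE88425
clock 8: out=1, reg = 0xF44212
clock 9: out=0, reg = 0x7A2109

1010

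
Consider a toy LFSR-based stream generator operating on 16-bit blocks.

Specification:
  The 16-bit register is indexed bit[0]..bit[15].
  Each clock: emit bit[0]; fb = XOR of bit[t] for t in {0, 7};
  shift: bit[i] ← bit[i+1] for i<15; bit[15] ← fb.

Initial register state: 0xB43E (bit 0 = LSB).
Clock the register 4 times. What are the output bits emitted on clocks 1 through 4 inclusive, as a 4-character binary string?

reg_0 = 0xB43E
clock 1: out=0, reg = 0x5A1F
clock 2: out=1, reg = 0xAD0F
clock 3: out=1, reg = 0xD687
clock 4: out=1, reg = 0x6B43

0111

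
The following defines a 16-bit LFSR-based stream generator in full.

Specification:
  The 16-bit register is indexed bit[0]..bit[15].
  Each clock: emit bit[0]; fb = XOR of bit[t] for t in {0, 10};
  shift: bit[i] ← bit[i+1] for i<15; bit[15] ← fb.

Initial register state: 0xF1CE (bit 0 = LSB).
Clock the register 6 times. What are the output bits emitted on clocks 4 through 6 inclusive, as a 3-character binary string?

reg_0 = 0xF1CE
clock 1: out=0, reg = 0x78E7
clock 2: out=1, reg = 0xBC73
clock 3: out=1, reg = 0x5E39
clock 4: out=1, reg = 0x2F1C
clock 5: out=0, reg = 0x978E
clock 6: out=0, reg = 0xCBC7

100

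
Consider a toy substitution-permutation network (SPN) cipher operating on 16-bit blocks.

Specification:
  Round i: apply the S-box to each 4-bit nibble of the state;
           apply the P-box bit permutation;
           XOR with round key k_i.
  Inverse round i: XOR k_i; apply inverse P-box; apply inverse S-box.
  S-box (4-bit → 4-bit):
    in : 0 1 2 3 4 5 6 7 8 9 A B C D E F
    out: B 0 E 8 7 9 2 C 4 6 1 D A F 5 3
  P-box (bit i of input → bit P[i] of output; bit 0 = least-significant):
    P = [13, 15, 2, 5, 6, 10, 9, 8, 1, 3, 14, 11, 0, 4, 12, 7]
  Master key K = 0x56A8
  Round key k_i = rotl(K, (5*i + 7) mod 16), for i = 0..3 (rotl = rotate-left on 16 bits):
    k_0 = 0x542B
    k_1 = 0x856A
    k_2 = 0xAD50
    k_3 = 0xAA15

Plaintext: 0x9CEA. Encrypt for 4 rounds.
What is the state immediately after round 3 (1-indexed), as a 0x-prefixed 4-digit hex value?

s_0 = plaintext = 0x9CEA
s_1 = Round(s_0, k_0) = 0x6E73
s_2 = Round(s_1, k_1) = 0xC658
s_3 = Round(s_2, k_2) = 0xAC8C
s_4 = Round(s_3, k_3) = 0x203C

0xAC8C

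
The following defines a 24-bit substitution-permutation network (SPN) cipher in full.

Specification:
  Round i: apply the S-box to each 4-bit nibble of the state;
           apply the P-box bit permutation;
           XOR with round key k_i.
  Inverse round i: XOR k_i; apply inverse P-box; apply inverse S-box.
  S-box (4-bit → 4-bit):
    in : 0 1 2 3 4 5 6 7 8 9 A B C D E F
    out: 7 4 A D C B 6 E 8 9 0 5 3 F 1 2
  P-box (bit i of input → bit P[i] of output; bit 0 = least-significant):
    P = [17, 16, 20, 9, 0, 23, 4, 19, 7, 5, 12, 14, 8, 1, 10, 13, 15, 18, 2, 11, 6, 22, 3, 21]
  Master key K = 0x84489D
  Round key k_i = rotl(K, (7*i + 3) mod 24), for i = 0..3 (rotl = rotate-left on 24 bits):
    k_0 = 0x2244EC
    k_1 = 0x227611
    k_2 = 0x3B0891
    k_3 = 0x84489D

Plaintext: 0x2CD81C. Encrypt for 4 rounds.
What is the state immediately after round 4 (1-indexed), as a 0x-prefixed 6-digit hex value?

0x079706

s_0 = plaintext = 0x2CD81C
s_1 = Round(s_0, k_0) = 0x45A1FE
s_2 = Round(s_1, k_1) = 0x84EE19
s_3 = Round(s_2, k_2) = 0x190305
s_4 = Round(s_3, k_3) = 0x079706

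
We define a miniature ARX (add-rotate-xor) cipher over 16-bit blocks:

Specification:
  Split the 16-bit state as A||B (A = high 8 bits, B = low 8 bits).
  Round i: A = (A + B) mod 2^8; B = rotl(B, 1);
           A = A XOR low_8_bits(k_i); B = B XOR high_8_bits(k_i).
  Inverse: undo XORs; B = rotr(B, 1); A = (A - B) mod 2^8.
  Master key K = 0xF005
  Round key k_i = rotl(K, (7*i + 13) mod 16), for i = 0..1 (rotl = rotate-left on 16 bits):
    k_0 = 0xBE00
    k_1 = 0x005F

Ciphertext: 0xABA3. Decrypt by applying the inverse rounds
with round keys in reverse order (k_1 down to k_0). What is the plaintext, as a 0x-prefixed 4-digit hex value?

0x6CB7

s_0 = ciphertext = 0xABA3
s_1 = InvRound(s_0, k_1) = 0x23D1
s_2 = InvRound(s_1, k_0) = 0x6CB7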